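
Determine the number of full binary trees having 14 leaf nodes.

742900

A full binary tree with L leaves has L−1 internal nodes and is counted by C_{L−1}; L = 14 gives C_13.
C_13 = C(26,13)/14 = 10400600/14 = 742900.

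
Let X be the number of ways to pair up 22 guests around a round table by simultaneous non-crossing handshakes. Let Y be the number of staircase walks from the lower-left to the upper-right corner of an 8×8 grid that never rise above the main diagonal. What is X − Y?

With 22 = 2·11 people, non-crossing handshake pairings are non-crossing perfect matchings on a circle, counted by C_11. So X = C_11 = 58786.
Monotone paths in an n×n grid that stay weakly below the diagonal are counted by C_n; here n = 8. So Y = C_8 = 1430.
X − Y = 58786 − 1430 = 57356.

57356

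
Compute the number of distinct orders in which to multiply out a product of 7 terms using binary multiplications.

Parenthesizations of m factors correspond to full binary trees with m leaves, counted by C_{m−1}; m = 7 gives C_6.
C_6 = 132.

132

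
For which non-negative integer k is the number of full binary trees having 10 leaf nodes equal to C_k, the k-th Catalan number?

9

A full binary tree with L leaves has L−1 internal nodes and is counted by C_{L−1}; L = 10 gives C_9.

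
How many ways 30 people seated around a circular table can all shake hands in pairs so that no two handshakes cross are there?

9694845

With 30 = 2·15 people, non-crossing handshake pairings are non-crossing perfect matchings on a circle, counted by C_15.
C_15 = C(30,15)/16 = 155117520/16 = 9694845.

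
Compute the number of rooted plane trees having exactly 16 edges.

35357670

A rooted plane tree with 16 edges has 17 nodes, and the count is C_16.
C_16 = C(32,16)/17 = 601080390/17 = 35357670.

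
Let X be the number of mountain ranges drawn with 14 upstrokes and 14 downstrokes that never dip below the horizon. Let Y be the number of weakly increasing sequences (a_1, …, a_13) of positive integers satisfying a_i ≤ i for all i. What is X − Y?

1931540

A Dyck path with 14 up-steps and 14 down-steps has semilength 14, so there are C_14 of them. So X = C_14 = 2674440.
Weakly increasing sequences with a_i ≤ i biject with Dyck paths of semilength 13, so there are C_13. So Y = C_13 = 742900.
X − Y = 2674440 − 742900 = 1931540.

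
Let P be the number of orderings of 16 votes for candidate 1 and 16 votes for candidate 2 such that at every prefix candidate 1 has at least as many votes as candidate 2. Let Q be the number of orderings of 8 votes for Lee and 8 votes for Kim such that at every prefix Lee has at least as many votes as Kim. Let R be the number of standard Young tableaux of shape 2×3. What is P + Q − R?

Reading a vote for the leader as '(' and for the other as ')' turns such a sequence into a balanced string of 16 pairs, so the count is C_16. So P = C_16 = 35357670.
Ballot sequences with n votes each where one side never trails are Dyck words, counted by C_n; here n = 8. So Q = C_8 = 1430.
By the hook-length formula (or a Dyck-path bijection), SYT of shape 2×3 number C_3. So R = C_3 = 5.
P + Q − R = 35357670 + 1430 − 5 = 35359095.

35359095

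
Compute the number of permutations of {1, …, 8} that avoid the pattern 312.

1430

Permutations of [n] avoiding any single length-3 pattern are counted by C_n; here n = 8.
C_8 = C(16,8)/9 = 12870/9 = 1430.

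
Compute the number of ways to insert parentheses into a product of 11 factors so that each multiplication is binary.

16796

Parenthesizations of m factors correspond to full binary trees with m leaves, counted by C_{m−1}; m = 11 gives C_10.
C_10 = C_9 · 2(2·9+1)/(9+2) = 4862 · 38/11 = 16796.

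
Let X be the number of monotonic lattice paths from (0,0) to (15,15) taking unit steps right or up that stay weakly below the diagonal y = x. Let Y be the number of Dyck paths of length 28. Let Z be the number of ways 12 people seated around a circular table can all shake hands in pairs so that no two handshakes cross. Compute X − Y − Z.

7020273

Sub-diagonal monotone paths from (0,0) to (15,15) biject with Dyck paths of semilength 15, giving C_15. So X = C_15 = 9694845.
Dyck paths of semilength n (length 2n) are counted by C_n; here n = 14. So Y = C_14 = 2674440.
With 12 = 2·6 people, non-crossing handshake pairings are non-crossing perfect matchings on a circle, counted by C_6. So Z = C_6 = 132.
X − Y − Z = 9694845 − 2674440 − 132 = 7020273.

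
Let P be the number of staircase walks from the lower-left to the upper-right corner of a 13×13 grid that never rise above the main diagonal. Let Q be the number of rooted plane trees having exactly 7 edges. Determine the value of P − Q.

742471

Monotone paths in an n×n grid that stay weakly below the diagonal are counted by C_n; here n = 13. So P = C_13 = 742900.
Rooted ordered trees with n edges are counted by C_n; here n = 7. So Q = C_7 = 429.
P − Q = 742900 − 429 = 742471.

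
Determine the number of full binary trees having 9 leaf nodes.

1430

Full binary trees with 9 leaves have 9−1 = 8 internal nodes, so there are C_8 of them.
C_8 = C(16,8)/9 = 12870/9 = 1430.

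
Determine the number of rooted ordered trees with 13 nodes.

208012

A rooted plane tree on 13 nodes has 12 edges, and such trees are counted by C_12.
C_12 = C(24,12)/13 = 2704156/13 = 208012.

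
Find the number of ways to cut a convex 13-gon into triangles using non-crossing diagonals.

A convex 13-gon is triangulated into 11 triangles, and the number of such triangulations is the Catalan number C_{13−2} = C_11.
C_11 = C_10 · 2(2·10+1)/(10+2) = 16796 · 42/12 = 58786.

58786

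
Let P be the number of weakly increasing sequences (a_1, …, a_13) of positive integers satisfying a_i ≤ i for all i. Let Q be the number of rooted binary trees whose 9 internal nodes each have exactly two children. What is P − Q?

738038

Such sub-staircase sequences of length n are counted by C_n; here n = 13. So P = C_13 = 742900.
The number of full binary trees on 9 internal nodes is the Catalan number C_9. So Q = C_9 = 4862.
P − Q = 742900 − 4862 = 738038.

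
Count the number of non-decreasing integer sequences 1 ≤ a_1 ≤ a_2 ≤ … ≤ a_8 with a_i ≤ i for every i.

Weakly increasing sequences with a_i ≤ i biject with Dyck paths of semilength 8, so there are C_8.
C_8 = C(16,8)/9 = 12870/9 = 1430.

1430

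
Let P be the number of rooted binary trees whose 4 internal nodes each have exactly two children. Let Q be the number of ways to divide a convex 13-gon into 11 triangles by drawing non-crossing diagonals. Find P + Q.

58800

Full binary trees with n internal nodes are counted by C_n; here n = 4. So P = C_4 = 14.
A convex 13-gon is triangulated into 11 triangles, and the number of such triangulations is the Catalan number C_{13−2} = C_11. So Q = C_11 = 58786.
P + Q = 14 + 58786 = 58800.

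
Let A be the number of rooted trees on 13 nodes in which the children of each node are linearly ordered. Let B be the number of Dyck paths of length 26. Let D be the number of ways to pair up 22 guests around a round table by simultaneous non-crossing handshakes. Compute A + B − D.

892126

A rooted plane tree on 13 nodes has 12 edges, and such trees are counted by C_12. So A = C_12 = 208012.
A Dyck path with 13 up-steps and 13 down-steps has semilength 13, so there are C_13 of them. So B = C_13 = 742900.
Non-crossing handshake pairings of 2n people are counted by C_n; 22 people gives n = 11. So D = C_11 = 58786.
A + B − D = 208012 + 742900 − 58786 = 892126.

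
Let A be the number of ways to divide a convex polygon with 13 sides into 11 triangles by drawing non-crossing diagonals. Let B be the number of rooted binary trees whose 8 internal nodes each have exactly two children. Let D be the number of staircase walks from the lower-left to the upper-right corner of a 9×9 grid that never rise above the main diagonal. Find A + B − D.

55354

The number of triangulations of a 13-gon is the Catalan number C_11 (index = sides − 2). So A = C_11 = 58786.
The number of full binary trees on 8 internal nodes is the Catalan number C_8. So B = C_8 = 1430.
Monotone paths in an n×n grid that stay weakly below the diagonal are counted by C_n; here n = 9. So D = C_9 = 4862.
A + B − D = 58786 + 1430 − 4862 = 55354.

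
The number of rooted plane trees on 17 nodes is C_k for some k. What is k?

A rooted plane tree on 17 nodes has 16 edges, and such trees are counted by C_16.

16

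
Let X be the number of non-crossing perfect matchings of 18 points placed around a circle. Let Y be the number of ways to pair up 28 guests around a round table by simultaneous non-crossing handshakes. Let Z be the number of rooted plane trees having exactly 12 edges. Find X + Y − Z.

2471290

Pairing 18 circle points by 9 non-crossing chords gives C_9 matchings. So X = C_9 = 4862.
With 28 = 2·14 people, non-crossing handshake pairings are non-crossing perfect matchings on a circle, counted by C_14. So Y = C_14 = 2674440.
Rooted ordered trees with n edges are counted by C_n; here n = 12. So Z = C_12 = 208012.
X + Y − Z = 4862 + 2674440 − 208012 = 2471290.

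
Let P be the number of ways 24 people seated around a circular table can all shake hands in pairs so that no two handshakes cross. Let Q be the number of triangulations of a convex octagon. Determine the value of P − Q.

Non-crossing handshake pairings of 2n people are counted by C_n; 24 people gives n = 12. So P = C_12 = 208012.
A convex 8-gon is triangulated into 6 triangles, and the number of such triangulations is the Catalan number C_{8−2} = C_6. So Q = C_6 = 132.
P − Q = 208012 − 132 = 207880.

207880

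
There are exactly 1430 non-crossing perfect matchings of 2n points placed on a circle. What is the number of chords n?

8

Non-crossing pairings of 2n points on a circle are counted by C_n; 1430 = C_8.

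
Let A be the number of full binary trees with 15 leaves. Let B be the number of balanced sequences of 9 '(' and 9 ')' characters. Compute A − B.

2669578

A full binary tree with L leaves has L−1 internal nodes and is counted by C_{L−1}; L = 15 gives C_14. So A = C_14 = 2674440.
With 9 pairs the number of balanced bracket strings is the Catalan number C_9. So B = C_9 = 4862.
A − B = 2674440 − 4862 = 2669578.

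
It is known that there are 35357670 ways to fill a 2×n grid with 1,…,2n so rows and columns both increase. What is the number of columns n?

16

Standard Young tableaux of shape 2×n are counted by C_n. Since C_16 = 35357670, the index is 16.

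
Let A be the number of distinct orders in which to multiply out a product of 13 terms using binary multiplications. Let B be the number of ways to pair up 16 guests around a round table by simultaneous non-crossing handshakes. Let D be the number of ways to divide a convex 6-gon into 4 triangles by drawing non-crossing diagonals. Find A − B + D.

206596

Parenthesizations of m factors correspond to full binary trees with m leaves, counted by C_{m−1}; m = 13 gives C_12. So A = C_12 = 208012.
Non-crossing handshake pairings of 2n people are counted by C_n; 16 people gives n = 8. So B = C_8 = 1430.
A convex 6-gon is triangulated into 4 triangles, and the number of such triangulations is the Catalan number C_{6−2} = C_4. So D = C_4 = 14.
A − B + D = 208012 − 1430 + 14 = 206596.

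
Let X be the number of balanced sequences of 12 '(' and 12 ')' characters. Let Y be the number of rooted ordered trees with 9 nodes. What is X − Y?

206582

Balanced strings of n pairs of brackets are counted by C_n; here n = 12. So X = C_12 = 208012.
A rooted plane tree on 9 nodes has 8 edges, and such trees are counted by C_8. So Y = C_8 = 1430.
X − Y = 208012 − 1430 = 206582.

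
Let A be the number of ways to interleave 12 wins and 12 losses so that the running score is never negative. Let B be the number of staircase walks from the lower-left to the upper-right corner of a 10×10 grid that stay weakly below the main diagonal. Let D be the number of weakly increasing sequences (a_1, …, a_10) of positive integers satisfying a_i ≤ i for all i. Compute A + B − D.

Reading a vote for the leader as '(' and for the other as ')' turns such a sequence into a balanced string of 12 pairs, so the count is C_12. So A = C_12 = 208012.
Sub-diagonal monotone paths from (0,0) to (10,10) biject with Dyck paths of semilength 10, giving C_10. So B = C_10 = 16796.
Such sub-staircase sequences of length n are counted by C_n; here n = 10. So D = C_10 = 16796.
A + B − D = 208012 + 16796 − 16796 = 208012.

208012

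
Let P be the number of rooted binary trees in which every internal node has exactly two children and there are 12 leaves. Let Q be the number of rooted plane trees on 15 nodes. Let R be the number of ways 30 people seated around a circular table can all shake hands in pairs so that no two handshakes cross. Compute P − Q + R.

Full binary trees with 12 leaves have 12−1 = 11 internal nodes, so there are C_11 of them. So P = C_11 = 58786.
Rooted ordered (plane) trees on m nodes have m−1 edges and are counted by C_{m−1}; m = 15 gives C_14. So Q = C_14 = 2674440.
Non-crossing handshake pairings of 2n people are counted by C_n; 30 people gives n = 15. So R = C_15 = 9694845.
P − Q + R = 58786 − 2674440 + 9694845 = 7079191.

7079191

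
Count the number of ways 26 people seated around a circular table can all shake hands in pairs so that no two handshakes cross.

742900

With 26 = 2·13 people, non-crossing handshake pairings are non-crossing perfect matchings on a circle, counted by C_13.
C_13 = C_12 · 2(2·12+1)/(12+2) = 208012 · 50/14 = 742900.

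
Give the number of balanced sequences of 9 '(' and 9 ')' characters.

4862

Balanced strings of n pairs of brackets are counted by C_n; here n = 9.
C_9 = C(18,9)/10 = 48620/10 = 4862.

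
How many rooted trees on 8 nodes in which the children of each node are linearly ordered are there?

A rooted plane tree on 8 nodes has 7 edges, and such trees are counted by C_7.
C_7 = 429.

429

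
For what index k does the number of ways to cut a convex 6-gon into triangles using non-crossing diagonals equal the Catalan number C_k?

4

The number of triangulations of a 6-gon is the Catalan number C_4 (index = sides − 2).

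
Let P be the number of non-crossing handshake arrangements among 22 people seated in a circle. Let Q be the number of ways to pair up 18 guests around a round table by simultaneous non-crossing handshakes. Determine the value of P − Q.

53924

Non-crossing handshake pairings of 2n people are counted by C_n; 22 people gives n = 11. So P = C_11 = 58786.
With 18 = 2·9 people, non-crossing handshake pairings are non-crossing perfect matchings on a circle, counted by C_9. So Q = C_9 = 4862.
P − Q = 58786 − 4862 = 53924.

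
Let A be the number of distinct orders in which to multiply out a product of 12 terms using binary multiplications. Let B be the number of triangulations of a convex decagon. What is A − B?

Ways to associate a product of 12 factors correspond to binary trees on 12 leaves, so the count is C_11. So A = C_11 = 58786.
The number of triangulations of a 10-gon is the Catalan number C_8 (index = sides − 2). So B = C_8 = 1430.
A − B = 58786 − 1430 = 57356.

57356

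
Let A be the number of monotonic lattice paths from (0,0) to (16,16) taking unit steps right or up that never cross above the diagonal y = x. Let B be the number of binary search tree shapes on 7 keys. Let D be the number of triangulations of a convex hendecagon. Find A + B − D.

Monotone paths in an n×n grid that stay weakly below the diagonal are counted by C_n; here n = 16. So A = C_16 = 35357670.
There are C_n binary search tree shapes on n keys; with n = 7 that is C_7. So B = C_7 = 429.
A convex 11-gon is triangulated into 9 triangles, and the number of such triangulations is the Catalan number C_{11−2} = C_9. So D = C_9 = 4862.
A + B − D = 35357670 + 429 − 4862 = 35353237.

35353237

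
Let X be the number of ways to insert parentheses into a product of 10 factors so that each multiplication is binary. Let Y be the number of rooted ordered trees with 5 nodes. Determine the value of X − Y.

4848

Ways to associate a product of 10 factors correspond to binary trees on 10 leaves, so the count is C_9. So X = C_9 = 4862.
A rooted plane tree on 5 nodes has 4 edges, and such trees are counted by C_4. So Y = C_4 = 14.
X − Y = 4862 − 14 = 4848.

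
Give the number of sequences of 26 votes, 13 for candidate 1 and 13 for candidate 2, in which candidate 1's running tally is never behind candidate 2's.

742900

Ballot sequences with n votes each where one side never trails are Dyck words, counted by C_n; here n = 13.
C_13 = C_12 · 2(2·12+1)/(12+2) = 208012 · 50/14 = 742900.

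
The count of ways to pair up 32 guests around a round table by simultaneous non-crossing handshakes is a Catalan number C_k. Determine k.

16

With 32 = 2·16 people, non-crossing handshake pairings are non-crossing perfect matchings on a circle, counted by C_16.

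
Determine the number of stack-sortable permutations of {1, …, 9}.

4862

Stack-sortable permutations are exactly the 231-avoiding ones, counted by C_n; here n = 9.
C_9 = C(18,9)/10 = 48620/10 = 4862.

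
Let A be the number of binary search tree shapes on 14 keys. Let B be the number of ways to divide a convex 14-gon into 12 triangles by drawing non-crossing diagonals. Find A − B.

Rooted binary trees with 14 nodes (each child slot possibly empty) number C_14. So A = C_14 = 2674440.
Triangulations of a convex m-gon are counted by C_{m−2}; with m = 14 this is C_12. So B = C_12 = 208012.
A − B = 2674440 − 208012 = 2466428.

2466428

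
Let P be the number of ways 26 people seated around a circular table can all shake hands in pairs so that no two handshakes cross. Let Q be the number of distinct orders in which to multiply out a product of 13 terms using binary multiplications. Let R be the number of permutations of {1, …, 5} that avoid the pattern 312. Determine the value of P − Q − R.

With 26 = 2·13 people, non-crossing handshake pairings are non-crossing perfect matchings on a circle, counted by C_13. So P = C_13 = 742900.
Bracketing 13 factors into binary products is counted by C_{13−1} = C_12. So Q = C_12 = 208012.
For any fixed pattern of length 3, the pattern-avoiding permutations of [5] number C_5. So R = C_5 = 42.
P − Q − R = 742900 − 208012 − 42 = 534846.

534846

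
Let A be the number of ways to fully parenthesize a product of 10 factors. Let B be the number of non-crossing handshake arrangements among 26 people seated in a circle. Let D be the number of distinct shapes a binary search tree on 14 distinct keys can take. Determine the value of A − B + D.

1936402

Parenthesizations of m factors correspond to full binary trees with m leaves, counted by C_{m−1}; m = 10 gives C_9. So A = C_9 = 4862.
With 26 = 2·13 people, non-crossing handshake pairings are non-crossing perfect matchings on a circle, counted by C_13. So B = C_13 = 742900.
Binary trees (left/right distinguished) on n nodes are counted by C_n; here n = 14. So D = C_14 = 2674440.
A − B + D = 4862 − 742900 + 2674440 = 1936402.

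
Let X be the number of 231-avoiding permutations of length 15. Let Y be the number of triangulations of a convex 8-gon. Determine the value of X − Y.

9694713

Permutations of [n] avoiding any single length-3 pattern are counted by C_n; here n = 15. So X = C_15 = 9694845.
Triangulations of a convex m-gon are counted by C_{m−2}; with m = 8 this is C_6. So Y = C_6 = 132.
X − Y = 9694845 − 132 = 9694713.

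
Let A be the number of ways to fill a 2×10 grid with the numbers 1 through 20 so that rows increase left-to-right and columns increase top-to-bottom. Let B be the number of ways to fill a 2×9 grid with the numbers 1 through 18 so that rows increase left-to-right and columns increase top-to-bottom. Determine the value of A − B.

Standard Young tableaux of shape 2×n are counted by C_n; here n = 10. So A = C_10 = 16796.
By the hook-length formula (or a Dyck-path bijection), SYT of shape 2×9 number C_9. So B = C_9 = 4862.
A − B = 16796 − 4862 = 11934.

11934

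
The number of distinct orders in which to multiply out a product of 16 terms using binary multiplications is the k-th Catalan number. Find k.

15

Ways to associate a product of 16 factors correspond to binary trees on 16 leaves, so the count is C_15.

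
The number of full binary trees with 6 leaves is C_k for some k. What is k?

Full binary trees with 6 leaves have 6−1 = 5 internal nodes, so there are C_5 of them.

5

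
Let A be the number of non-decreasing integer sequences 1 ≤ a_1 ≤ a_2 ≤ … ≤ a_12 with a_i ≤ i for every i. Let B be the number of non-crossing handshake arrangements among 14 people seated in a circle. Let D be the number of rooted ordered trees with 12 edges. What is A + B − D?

429

Such sub-staircase sequences of length n are counted by C_n; here n = 12. So A = C_12 = 208012.
With 14 = 2·7 people, non-crossing handshake pairings are non-crossing perfect matchings on a circle, counted by C_7. So B = C_7 = 429.
Rooted ordered trees with n edges are counted by C_n; here n = 12. So D = C_12 = 208012.
A + B − D = 208012 + 429 − 208012 = 429.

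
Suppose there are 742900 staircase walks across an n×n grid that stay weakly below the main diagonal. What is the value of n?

13

Such diagonal-avoiding paths in an n×n grid are counted by C_n. Since C_13 = 742900, the index is 13.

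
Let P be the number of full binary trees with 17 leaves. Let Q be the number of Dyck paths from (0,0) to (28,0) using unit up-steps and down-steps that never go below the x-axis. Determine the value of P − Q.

32683230

A full binary tree with L leaves has L−1 internal nodes and is counted by C_{L−1}; L = 17 gives C_16. So P = C_16 = 35357670.
A Dyck path with 14 up-steps and 14 down-steps has semilength 14, so there are C_14 of them. So Q = C_14 = 2674440.
P − Q = 35357670 − 2674440 = 32683230.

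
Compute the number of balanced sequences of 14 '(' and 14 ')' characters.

2674440

A balanced arrangement of 14 bracket pairs is a Dyck word of semilength 14, so the count is C_14.
C_14 = 2674440.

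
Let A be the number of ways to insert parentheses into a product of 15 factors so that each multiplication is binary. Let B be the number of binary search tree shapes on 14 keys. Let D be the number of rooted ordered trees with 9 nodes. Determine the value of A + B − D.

5347450

Parenthesizations of m factors correspond to full binary trees with m leaves, counted by C_{m−1}; m = 15 gives C_14. So A = C_14 = 2674440.
Rooted binary trees with 14 nodes (each child slot possibly empty) number C_14. So B = C_14 = 2674440.
Rooted ordered (plane) trees on m nodes have m−1 edges and are counted by C_{m−1}; m = 9 gives C_8. So D = C_8 = 1430.
A + B − D = 2674440 + 2674440 − 1430 = 5347450.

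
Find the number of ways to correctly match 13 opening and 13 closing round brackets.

With 13 pairs the number of balanced bracket strings is the Catalan number C_13.
C_13 = C(26,13)/14 = 10400600/14 = 742900.

742900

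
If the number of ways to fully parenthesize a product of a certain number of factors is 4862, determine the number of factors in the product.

Parenthesizations of m factors are counted by C_{m−1}. Since C_9 = 4862, the index is 9.
So the index is 9, and the number of factors is 9 + 1 = 10.

10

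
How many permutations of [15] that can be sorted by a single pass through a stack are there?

9694845

By Knuth's characterisation, the stack-sortable permutations of length 15 are the 231-avoiders, numbering C_15.
C_15 = C(30,15)/16 = 155117520/16 = 9694845.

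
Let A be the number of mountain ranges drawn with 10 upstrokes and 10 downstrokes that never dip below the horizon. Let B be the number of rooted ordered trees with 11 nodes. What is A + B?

33592

Paths of 10 up- and 10 down-steps that never dip below the axis are Dyck paths; their count is C_10. So A = C_10 = 16796.
Rooted ordered (plane) trees on m nodes have m−1 edges and are counted by C_{m−1}; m = 11 gives C_10. So B = C_10 = 16796.
A + B = 16796 + 16796 = 33592.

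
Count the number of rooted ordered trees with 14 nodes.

742900

A rooted plane tree on 14 nodes has 13 edges, and such trees are counted by C_13.
C_13 = C_12 · 2(2·12+1)/(12+2) = 208012 · 50/14 = 742900.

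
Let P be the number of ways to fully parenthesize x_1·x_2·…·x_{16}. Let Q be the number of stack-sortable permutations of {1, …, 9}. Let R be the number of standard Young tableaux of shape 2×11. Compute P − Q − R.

9631197

Parenthesizations of m factors correspond to full binary trees with m leaves, counted by C_{m−1}; m = 16 gives C_15. So P = C_15 = 9694845.
Stack-sortable permutations are exactly the 231-avoiding ones, counted by C_n; here n = 9. So Q = C_9 = 4862.
By the hook-length formula (or a Dyck-path bijection), SYT of shape 2×11 number C_11. So R = C_11 = 58786.
P − Q − R = 9694845 − 4862 − 58786 = 9631197.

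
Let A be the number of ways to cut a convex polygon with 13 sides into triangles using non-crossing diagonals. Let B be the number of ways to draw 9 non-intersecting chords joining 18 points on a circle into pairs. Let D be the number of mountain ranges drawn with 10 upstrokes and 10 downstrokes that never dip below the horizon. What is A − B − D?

A convex 13-gon is triangulated into 11 triangles, and the number of such triangulations is the Catalan number C_{13−2} = C_11. So A = C_11 = 58786.
Non-crossing perfect matchings of 2n points on a circle are counted by C_n; with 18 points, n = 9. So B = C_9 = 4862.
Paths of 10 up- and 10 down-steps that never dip below the axis are Dyck paths; their count is C_10. So D = C_10 = 16796.
A − B − D = 58786 − 4862 − 16796 = 37128.

37128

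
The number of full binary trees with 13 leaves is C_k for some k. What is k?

12

A full binary tree with L leaves has L−1 internal nodes and is counted by C_{L−1}; L = 13 gives C_12.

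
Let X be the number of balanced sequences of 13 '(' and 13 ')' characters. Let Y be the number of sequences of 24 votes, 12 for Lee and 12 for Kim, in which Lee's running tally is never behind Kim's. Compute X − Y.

Balanced strings of n pairs of brackets are counted by C_n; here n = 13. So X = C_13 = 742900.
Ballot sequences with n votes each where one side never trails are Dyck words, counted by C_n; here n = 12. So Y = C_12 = 208012.
X − Y = 742900 − 208012 = 534888.

534888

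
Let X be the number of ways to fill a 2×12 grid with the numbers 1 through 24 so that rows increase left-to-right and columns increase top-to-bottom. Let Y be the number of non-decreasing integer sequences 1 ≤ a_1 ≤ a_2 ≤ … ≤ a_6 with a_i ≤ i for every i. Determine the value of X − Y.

Standard Young tableaux of shape 2×n are counted by C_n; here n = 12. So X = C_12 = 208012.
Weakly increasing sequences with a_i ≤ i biject with Dyck paths of semilength 6, so there are C_6. So Y = C_6 = 132.
X − Y = 208012 − 132 = 207880.

207880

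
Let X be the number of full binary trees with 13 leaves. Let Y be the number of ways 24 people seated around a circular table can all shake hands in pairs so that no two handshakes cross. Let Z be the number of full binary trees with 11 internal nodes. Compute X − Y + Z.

58786

Full binary trees with 13 leaves have 13−1 = 12 internal nodes, so there are C_12 of them. So X = C_12 = 208012.
With 24 = 2·12 people, non-crossing handshake pairings are non-crossing perfect matchings on a circle, counted by C_12. So Y = C_12 = 208012.
Full binary trees with n internal nodes are counted by C_n; here n = 11. So Z = C_11 = 58786.
X − Y + Z = 208012 − 208012 + 58786 = 58786.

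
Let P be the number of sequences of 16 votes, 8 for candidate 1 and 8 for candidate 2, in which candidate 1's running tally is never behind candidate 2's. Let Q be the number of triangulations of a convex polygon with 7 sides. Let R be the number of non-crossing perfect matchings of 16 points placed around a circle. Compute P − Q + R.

2818

Ballot sequences with n votes each where one side never trails are Dyck words, counted by C_n; here n = 8. So P = C_8 = 1430.
A convex 7-gon is triangulated into 5 triangles, and the number of such triangulations is the Catalan number C_{7−2} = C_5. So Q = C_5 = 42.
Pairing 16 circle points by 8 non-crossing chords gives C_8 matchings. So R = C_8 = 1430.
P − Q + R = 1430 − 42 + 1430 = 2818.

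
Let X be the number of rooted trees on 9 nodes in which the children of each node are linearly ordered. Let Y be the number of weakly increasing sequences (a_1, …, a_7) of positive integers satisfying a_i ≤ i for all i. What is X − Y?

Rooted ordered (plane) trees on m nodes have m−1 edges and are counted by C_{m−1}; m = 9 gives C_8. So X = C_8 = 1430.
Such sub-staircase sequences of length n are counted by C_n; here n = 7. So Y = C_7 = 429.
X − Y = 1430 − 429 = 1001.

1001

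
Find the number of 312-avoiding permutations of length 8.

1430

Permutations of [n] avoiding any single length-3 pattern are counted by C_n; here n = 8.
C_8 = C(16,8)/9 = 12870/9 = 1430.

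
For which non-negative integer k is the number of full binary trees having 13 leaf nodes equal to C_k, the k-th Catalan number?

A full binary tree with L leaves has L−1 internal nodes and is counted by C_{L−1}; L = 13 gives C_12.

12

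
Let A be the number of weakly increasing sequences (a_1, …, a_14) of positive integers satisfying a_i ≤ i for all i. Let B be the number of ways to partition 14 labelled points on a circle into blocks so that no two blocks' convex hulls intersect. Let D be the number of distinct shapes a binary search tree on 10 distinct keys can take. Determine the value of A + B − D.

Weakly increasing sequences with a_i ≤ i biject with Dyck paths of semilength 14, so there are C_14. So A = C_14 = 2674440.
The non-crossing partitions of [14] form a lattice of size C_14. So B = C_14 = 2674440.
There are C_n binary search tree shapes on n keys; with n = 10 that is C_10. So D = C_10 = 16796.
A + B − D = 2674440 + 2674440 − 16796 = 5332084.

5332084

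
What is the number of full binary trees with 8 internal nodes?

The number of full binary trees on 8 internal nodes is the Catalan number C_8.
C_8 = C_7 · 2(2·7+1)/(7+2) = 429 · 30/9 = 1430.

1430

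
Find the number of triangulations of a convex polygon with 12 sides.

The number of triangulations of a 12-gon is the Catalan number C_10 (index = sides − 2).
C_10 = C(20,10)/11 = 184756/11 = 16796.

16796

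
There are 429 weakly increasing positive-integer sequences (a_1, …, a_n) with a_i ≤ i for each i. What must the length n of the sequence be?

Such sub-staircase sequences of length n are counted by C_n, and C_7 = 429.

7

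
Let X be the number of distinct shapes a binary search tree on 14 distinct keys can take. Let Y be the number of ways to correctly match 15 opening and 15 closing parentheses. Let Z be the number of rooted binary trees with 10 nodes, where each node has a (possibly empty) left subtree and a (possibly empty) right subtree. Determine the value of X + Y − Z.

12352489

There are C_n binary search tree shapes on n keys; with n = 14 that is C_14. So X = C_14 = 2674440.
A balanced arrangement of 15 bracket pairs is a Dyck word of semilength 15, so the count is C_15. So Y = C_15 = 9694845.
Rooted binary trees with 10 nodes (each child slot possibly empty) number C_10. So Z = C_10 = 16796.
X + Y − Z = 2674440 + 9694845 − 16796 = 12352489.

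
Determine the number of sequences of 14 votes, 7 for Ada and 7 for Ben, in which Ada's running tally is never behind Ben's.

Ballot sequences with n votes each where one side never trails are Dyck words, counted by C_n; here n = 7.
C_7 = C_6 · 2(2·6+1)/(6+2) = 132 · 26/8 = 429.

429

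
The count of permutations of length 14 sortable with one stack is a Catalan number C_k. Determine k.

14

By Knuth's characterisation, the stack-sortable permutations of length 14 are the 231-avoiders, numbering C_14.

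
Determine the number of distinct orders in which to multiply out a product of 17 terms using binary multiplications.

Parenthesizations of m factors correspond to full binary trees with m leaves, counted by C_{m−1}; m = 17 gives C_16.
C_16 = C(32,16)/17 = 601080390/17 = 35357670.

35357670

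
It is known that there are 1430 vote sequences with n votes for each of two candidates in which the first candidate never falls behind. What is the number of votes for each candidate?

Such ballot sequences with n votes each are counted by C_n. Since C_8 = 1430, the index is 8.

8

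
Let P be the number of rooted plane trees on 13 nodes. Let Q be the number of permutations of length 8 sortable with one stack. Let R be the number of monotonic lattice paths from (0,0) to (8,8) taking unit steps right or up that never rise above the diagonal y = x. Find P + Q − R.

Rooted ordered (plane) trees on m nodes have m−1 edges and are counted by C_{m−1}; m = 13 gives C_12. So P = C_12 = 208012.
Stack-sortable permutations are exactly the 231-avoiding ones, counted by C_n; here n = 8. So Q = C_8 = 1430.
Monotone paths in an n×n grid that stay weakly below the diagonal are counted by C_n; here n = 8. So R = C_8 = 1430.
P + Q − R = 208012 + 1430 − 1430 = 208012.

208012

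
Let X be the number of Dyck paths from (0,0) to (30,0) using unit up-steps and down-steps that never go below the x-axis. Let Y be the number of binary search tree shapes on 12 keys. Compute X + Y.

9902857

Paths of 15 up- and 15 down-steps that never dip below the axis are Dyck paths; their count is C_15. So X = C_15 = 9694845.
Binary trees (left/right distinguished) on n nodes are counted by C_n; here n = 12. So Y = C_12 = 208012.
X + Y = 9694845 + 208012 = 9902857.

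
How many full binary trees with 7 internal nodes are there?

429

Full binary trees with n internal nodes are counted by C_n; here n = 7.
C_7 = C_6 · 2(2·6+1)/(6+2) = 132 · 26/8 = 429.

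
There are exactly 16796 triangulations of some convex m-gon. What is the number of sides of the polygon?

Triangulations of a convex m-gon are counted by C_{m−2}. Since C_10 = 16796, the index is 10.
So m − 2 = 10, giving m = 12 sides.

12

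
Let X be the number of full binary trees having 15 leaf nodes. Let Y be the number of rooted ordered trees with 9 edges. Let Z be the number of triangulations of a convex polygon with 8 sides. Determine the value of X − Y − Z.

2669446

A full binary tree with L leaves has L−1 internal nodes and is counted by C_{L−1}; L = 15 gives C_14. So X = C_14 = 2674440.
A rooted plane tree with 9 edges has 10 nodes, and the count is C_9. So Y = C_9 = 4862.
The number of triangulations of an 8-gon is the Catalan number C_6 (index = sides − 2). So Z = C_6 = 132.
X − Y − Z = 2674440 − 4862 − 132 = 2669446.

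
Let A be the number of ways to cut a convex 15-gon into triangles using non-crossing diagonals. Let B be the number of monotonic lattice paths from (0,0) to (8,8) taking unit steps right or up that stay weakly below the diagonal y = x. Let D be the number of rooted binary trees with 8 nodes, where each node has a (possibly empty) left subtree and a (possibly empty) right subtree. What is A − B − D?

740040

Triangulations of a convex m-gon are counted by C_{m−2}; with m = 15 this is C_13. So A = C_13 = 742900.
Sub-diagonal monotone paths from (0,0) to (8,8) biject with Dyck paths of semilength 8, giving C_8. So B = C_8 = 1430.
Binary trees (left/right distinguished) on n nodes are counted by C_n; here n = 8. So D = C_8 = 1430.
A − B − D = 742900 − 1430 − 1430 = 740040.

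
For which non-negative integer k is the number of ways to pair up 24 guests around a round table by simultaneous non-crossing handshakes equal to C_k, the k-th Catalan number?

Non-crossing handshake pairings of 2n people are counted by C_n; 24 people gives n = 12.

12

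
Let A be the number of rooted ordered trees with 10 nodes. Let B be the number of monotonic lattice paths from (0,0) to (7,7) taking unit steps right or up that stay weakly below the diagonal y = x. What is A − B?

A rooted plane tree on 10 nodes has 9 edges, and such trees are counted by C_9. So A = C_9 = 4862.
Sub-diagonal monotone paths from (0,0) to (7,7) biject with Dyck paths of semilength 7, giving C_7. So B = C_7 = 429.
A − B = 4862 − 429 = 4433.

4433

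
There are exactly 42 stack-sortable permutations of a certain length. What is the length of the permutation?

Stack-sortable permutations of [n] are counted by C_n. The Catalan number equal to 42 is C_5.

5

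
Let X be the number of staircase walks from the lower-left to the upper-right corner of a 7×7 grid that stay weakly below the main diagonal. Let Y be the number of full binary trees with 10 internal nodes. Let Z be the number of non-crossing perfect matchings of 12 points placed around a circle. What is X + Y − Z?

Monotone paths in an n×n grid that stay weakly below the diagonal are counted by C_n; here n = 7. So X = C_7 = 429.
The number of full binary trees on 10 internal nodes is the Catalan number C_10. So Y = C_10 = 16796.
Non-crossing perfect matchings of 2n points on a circle are counted by C_n; with 12 points, n = 6. So Z = C_6 = 132.
X + Y − Z = 429 + 16796 − 132 = 17093.

17093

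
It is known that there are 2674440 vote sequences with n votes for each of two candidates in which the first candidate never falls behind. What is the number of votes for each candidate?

Such ballot sequences with n votes each are counted by C_n. The Catalan number equal to 2674440 is C_14.

14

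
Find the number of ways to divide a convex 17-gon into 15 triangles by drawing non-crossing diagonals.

The number of triangulations of a 17-gon is the Catalan number C_15 (index = sides − 2).
C_15 = C(30,15)/16 = 155117520/16 = 9694845.

9694845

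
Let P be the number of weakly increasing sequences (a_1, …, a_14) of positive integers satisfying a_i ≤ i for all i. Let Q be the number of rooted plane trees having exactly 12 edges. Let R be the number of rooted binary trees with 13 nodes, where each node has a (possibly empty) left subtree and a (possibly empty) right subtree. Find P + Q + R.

Weakly increasing sequences with a_i ≤ i biject with Dyck paths of semilength 14, so there are C_14. So P = C_14 = 2674440.
Rooted ordered trees with n edges are counted by C_n; here n = 12. So Q = C_12 = 208012.
There are C_n binary search tree shapes on n keys; with n = 13 that is C_13. So R = C_13 = 742900.
P + Q + R = 2674440 + 208012 + 742900 = 3625352.

3625352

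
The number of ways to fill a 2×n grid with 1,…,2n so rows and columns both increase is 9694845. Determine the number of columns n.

15

Standard Young tableaux of shape 2×n are counted by C_n, and C_15 = 9694845.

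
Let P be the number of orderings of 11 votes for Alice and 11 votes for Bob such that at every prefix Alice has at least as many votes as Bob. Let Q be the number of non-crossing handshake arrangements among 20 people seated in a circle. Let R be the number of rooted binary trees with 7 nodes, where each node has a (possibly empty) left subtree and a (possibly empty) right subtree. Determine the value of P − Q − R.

Ballot sequences with n votes each where one side never trails are Dyck words, counted by C_n; here n = 11. So P = C_11 = 58786.
With 20 = 2·10 people, non-crossing handshake pairings are non-crossing perfect matchings on a circle, counted by C_10. So Q = C_10 = 16796.
Rooted binary trees with 7 nodes (each child slot possibly empty) number C_7. So R = C_7 = 429.
P − Q − R = 58786 − 16796 − 429 = 41561.

41561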